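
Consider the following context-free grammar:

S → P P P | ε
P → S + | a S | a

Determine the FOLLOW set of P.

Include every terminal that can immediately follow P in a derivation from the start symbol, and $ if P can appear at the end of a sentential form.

We compute FOLLOW(P) using the standard algorithm.
FOLLOW(S) starts with {$}.
FIRST(P) = {+, a}
FIRST(S) = {+, a, ε}
FOLLOW(P) = {$, +, a}
FOLLOW(S) = {$, +, a}
Therefore, FOLLOW(P) = {$, +, a}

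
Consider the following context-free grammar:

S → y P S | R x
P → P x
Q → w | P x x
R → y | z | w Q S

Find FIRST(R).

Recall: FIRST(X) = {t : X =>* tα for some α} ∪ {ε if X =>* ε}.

We compute FIRST(R) using the standard algorithm.
FIRST(P) = {}
FIRST(Q) = {w}
FIRST(R) = {w, y, z}
FIRST(S) = {w, y, z}
Therefore, FIRST(R) = {w, y, z}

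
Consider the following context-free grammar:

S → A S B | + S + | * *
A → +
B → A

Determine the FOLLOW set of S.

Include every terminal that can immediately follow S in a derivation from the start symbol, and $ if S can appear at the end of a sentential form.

We compute FOLLOW(S) using the standard algorithm.
FOLLOW(S) starts with {$}.
FIRST(A) = {+}
FIRST(B) = {+}
FIRST(S) = {*, +}
FOLLOW(A) = {$, *, +}
FOLLOW(B) = {$, +}
FOLLOW(S) = {$, +}
Therefore, FOLLOW(S) = {$, +}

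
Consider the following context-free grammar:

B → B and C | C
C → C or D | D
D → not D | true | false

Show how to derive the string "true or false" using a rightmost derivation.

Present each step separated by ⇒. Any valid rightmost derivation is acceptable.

B ⇒ C ⇒ C or D ⇒ C or false ⇒ D or false ⇒ true or false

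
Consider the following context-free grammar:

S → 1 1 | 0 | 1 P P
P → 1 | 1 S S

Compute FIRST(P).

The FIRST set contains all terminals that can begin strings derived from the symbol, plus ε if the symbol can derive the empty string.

We compute FIRST(P) using the standard algorithm.
FIRST(P) = {1}
FIRST(S) = {0, 1}
Therefore, FIRST(P) = {1}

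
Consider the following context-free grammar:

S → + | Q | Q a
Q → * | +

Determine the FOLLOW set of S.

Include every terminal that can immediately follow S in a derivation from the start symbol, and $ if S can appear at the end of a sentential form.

We compute FOLLOW(S) using the standard algorithm.
FOLLOW(S) starts with {$}.
FIRST(Q) = {*, +}
FIRST(S) = {*, +}
FOLLOW(Q) = {$, a}
FOLLOW(S) = {$}
Therefore, FOLLOW(S) = {$}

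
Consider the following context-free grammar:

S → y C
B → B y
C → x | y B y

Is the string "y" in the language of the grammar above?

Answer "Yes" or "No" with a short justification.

No - no valid derivation exists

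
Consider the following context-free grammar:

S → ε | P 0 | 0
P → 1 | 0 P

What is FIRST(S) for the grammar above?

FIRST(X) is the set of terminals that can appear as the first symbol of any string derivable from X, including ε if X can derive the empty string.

We compute FIRST(S) using the standard algorithm.
FIRST(P) = {0, 1}
FIRST(S) = {0, 1, ε}
Therefore, FIRST(S) = {0, 1, ε}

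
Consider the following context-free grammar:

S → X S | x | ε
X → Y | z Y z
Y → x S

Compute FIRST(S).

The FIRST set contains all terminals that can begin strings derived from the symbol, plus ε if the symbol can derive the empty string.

We compute FIRST(S) using the standard algorithm.
FIRST(S) = {x, z, ε}
FIRST(X) = {x, z}
FIRST(Y) = {x}
Therefore, FIRST(S) = {x, z, ε}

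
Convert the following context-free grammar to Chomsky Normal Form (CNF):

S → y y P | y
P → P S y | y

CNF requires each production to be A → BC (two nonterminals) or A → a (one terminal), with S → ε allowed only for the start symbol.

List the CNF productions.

TY → y; S → y; P → y; S → TY X0; X0 → TY P; P → P X1; X1 → S TY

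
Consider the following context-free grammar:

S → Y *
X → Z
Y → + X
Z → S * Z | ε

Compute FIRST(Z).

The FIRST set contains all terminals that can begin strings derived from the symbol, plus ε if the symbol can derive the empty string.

We compute FIRST(Z) using the standard algorithm.
FIRST(S) = {+}
FIRST(X) = {+, ε}
FIRST(Y) = {+}
FIRST(Z) = {+, ε}
Therefore, FIRST(Z) = {+, ε}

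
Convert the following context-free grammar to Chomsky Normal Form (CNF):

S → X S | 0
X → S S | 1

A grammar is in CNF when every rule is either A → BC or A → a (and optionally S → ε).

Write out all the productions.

S → 0; X → 1; S → X S; X → S S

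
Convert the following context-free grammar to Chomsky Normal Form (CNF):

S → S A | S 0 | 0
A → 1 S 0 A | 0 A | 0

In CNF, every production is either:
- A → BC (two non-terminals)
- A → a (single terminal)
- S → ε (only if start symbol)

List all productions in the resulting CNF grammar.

T0 → 0; S → 0; T1 → 1; A → 0; S → S A; S → S T0; A → T1 X0; X0 → S X1; X1 → T0 A; A → T0 A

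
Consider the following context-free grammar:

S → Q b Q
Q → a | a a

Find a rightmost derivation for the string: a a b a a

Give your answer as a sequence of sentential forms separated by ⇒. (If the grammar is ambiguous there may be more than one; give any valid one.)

S ⇒ Q b Q ⇒ Q b a a ⇒ a a b a a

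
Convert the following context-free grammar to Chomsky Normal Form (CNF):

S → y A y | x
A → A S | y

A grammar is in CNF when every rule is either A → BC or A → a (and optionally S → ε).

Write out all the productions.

TY → y; S → x; A → y; S → TY X0; X0 → A TY; A → A S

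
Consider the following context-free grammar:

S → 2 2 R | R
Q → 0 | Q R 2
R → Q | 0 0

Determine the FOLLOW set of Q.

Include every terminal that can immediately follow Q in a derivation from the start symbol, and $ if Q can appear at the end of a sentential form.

We compute FOLLOW(Q) using the standard algorithm.
FOLLOW(S) starts with {$}.
FIRST(Q) = {0}
FIRST(R) = {0}
FIRST(S) = {0, 2}
FOLLOW(Q) = {$, 0, 2}
FOLLOW(R) = {$, 2}
FOLLOW(S) = {$}
Therefore, FOLLOW(Q) = {$, 0, 2}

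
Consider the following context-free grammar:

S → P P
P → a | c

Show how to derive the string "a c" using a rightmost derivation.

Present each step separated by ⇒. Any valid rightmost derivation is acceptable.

S ⇒ P P ⇒ P c ⇒ a c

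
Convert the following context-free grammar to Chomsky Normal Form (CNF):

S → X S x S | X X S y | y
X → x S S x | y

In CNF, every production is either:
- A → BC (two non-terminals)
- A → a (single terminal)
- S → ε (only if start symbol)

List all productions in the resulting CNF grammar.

TX → x; TY → y; S → y; X → y; S → X X0; X0 → S X1; X1 → TX S; S → X X2; X2 → X X3; X3 → S TY; X → TX X4; X4 → S X5; X5 → S TX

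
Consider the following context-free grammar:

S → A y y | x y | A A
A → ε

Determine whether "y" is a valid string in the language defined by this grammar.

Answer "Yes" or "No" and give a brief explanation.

No - no valid derivation exists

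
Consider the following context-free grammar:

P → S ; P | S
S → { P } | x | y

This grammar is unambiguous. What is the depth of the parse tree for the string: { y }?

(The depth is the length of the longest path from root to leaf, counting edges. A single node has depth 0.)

4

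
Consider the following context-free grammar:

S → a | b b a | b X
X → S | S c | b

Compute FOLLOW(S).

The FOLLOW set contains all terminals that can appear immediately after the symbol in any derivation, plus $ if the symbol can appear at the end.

We compute FOLLOW(S) using the standard algorithm.
FOLLOW(S) starts with {$}.
FIRST(S) = {a, b}
FIRST(X) = {a, b}
FOLLOW(S) = {$, c}
FOLLOW(X) = {$, c}
Therefore, FOLLOW(S) = {$, c}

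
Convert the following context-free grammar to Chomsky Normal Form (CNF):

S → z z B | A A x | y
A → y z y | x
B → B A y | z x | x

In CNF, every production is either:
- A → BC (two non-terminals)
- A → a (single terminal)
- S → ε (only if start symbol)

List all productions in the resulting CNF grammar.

TZ → z; TX → x; S → y; TY → y; A → x; B → x; S → TZ X0; X0 → TZ B; S → A X1; X1 → A TX; A → TY X2; X2 → TZ TY; B → B X3; X3 → A TY; B → TZ TX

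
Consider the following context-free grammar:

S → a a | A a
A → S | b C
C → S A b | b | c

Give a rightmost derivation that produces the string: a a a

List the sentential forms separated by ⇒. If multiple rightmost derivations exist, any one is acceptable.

S ⇒ A a ⇒ S a ⇒ a a a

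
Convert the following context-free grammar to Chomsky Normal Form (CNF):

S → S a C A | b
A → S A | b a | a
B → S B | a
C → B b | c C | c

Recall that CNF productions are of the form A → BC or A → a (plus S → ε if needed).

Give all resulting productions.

TA → a; S → b; TB → b; A → a; B → a; TC → c; C → c; S → S X0; X0 → TA X1; X1 → C A; A → S A; A → TB TA; B → S B; C → B TB; C → TC C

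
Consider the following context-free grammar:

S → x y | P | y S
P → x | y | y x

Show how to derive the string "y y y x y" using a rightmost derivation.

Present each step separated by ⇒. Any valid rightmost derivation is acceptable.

S ⇒ y S ⇒ y y S ⇒ y y y S ⇒ y y y x y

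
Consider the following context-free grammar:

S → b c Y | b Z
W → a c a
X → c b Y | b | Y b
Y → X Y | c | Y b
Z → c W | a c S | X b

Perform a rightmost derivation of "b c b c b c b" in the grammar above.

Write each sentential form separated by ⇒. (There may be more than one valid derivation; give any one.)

S ⇒ b Z ⇒ b X b ⇒ b c b Y b ⇒ b c b X Y b ⇒ b c b X c b ⇒ b c b Y b c b ⇒ b c b c b c b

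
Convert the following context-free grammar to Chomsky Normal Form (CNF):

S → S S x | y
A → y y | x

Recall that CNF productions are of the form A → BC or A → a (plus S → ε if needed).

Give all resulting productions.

TX → x; S → y; TY → y; A → x; S → S X0; X0 → S TX; A → TY TY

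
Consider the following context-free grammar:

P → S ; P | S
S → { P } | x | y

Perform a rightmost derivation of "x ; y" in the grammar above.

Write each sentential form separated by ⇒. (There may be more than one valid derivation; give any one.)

P ⇒ S ; P ⇒ S ; S ⇒ S ; y ⇒ x ; y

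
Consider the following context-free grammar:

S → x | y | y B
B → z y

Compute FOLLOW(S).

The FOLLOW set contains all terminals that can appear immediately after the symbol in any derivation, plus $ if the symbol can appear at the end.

We compute FOLLOW(S) using the standard algorithm.
FOLLOW(S) starts with {$}.
FIRST(B) = {z}
FIRST(S) = {x, y}
FOLLOW(B) = {$}
FOLLOW(S) = {$}
Therefore, FOLLOW(S) = {$}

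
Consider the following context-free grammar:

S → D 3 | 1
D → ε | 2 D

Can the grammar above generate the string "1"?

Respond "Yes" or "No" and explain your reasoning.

Yes - a valid derivation exists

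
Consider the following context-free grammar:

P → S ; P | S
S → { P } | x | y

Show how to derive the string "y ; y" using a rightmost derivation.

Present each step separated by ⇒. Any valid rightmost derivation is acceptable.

P ⇒ S ; P ⇒ S ; S ⇒ S ; y ⇒ y ; y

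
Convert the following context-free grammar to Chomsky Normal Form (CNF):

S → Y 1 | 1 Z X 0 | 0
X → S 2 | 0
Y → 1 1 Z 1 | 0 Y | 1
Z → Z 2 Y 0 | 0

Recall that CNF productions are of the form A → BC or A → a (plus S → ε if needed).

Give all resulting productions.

T1 → 1; T0 → 0; S → 0; T2 → 2; X → 0; Y → 1; Z → 0; S → Y T1; S → T1 X0; X0 → Z X1; X1 → X T0; X → S T2; Y → T1 X2; X2 → T1 X3; X3 → Z T1; Y → T0 Y; Z → Z X4; X4 → T2 X5; X5 → Y T0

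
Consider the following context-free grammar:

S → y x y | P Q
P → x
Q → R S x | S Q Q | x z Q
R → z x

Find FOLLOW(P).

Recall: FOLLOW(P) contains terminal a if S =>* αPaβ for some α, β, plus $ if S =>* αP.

We compute FOLLOW(P) using the standard algorithm.
FOLLOW(S) starts with {$}.
FIRST(P) = {x}
FIRST(Q) = {x, y, z}
FIRST(R) = {z}
FIRST(S) = {x, y}
FOLLOW(P) = {x, y, z}
FOLLOW(Q) = {$, x, y, z}
FOLLOW(R) = {x, y}
FOLLOW(S) = {$, x, y, z}
Therefore, FOLLOW(P) = {x, y, z}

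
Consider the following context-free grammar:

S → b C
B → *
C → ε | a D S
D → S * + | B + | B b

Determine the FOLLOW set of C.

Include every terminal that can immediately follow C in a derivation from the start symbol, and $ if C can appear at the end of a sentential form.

We compute FOLLOW(C) using the standard algorithm.
FOLLOW(S) starts with {$}.
FIRST(B) = {*}
FIRST(C) = {a, ε}
FIRST(D) = {*, b}
FIRST(S) = {b}
FOLLOW(B) = {+, b}
FOLLOW(C) = {$, *}
FOLLOW(D) = {b}
FOLLOW(S) = {$, *}
Therefore, FOLLOW(C) = {$, *}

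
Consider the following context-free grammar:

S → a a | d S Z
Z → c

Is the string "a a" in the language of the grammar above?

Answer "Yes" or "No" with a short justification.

Yes - a valid derivation exists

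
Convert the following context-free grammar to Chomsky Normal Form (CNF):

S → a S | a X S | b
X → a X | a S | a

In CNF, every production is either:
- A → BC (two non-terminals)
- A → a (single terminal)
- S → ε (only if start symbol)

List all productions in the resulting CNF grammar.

TA → a; S → b; X → a; S → TA S; S → TA X0; X0 → X S; X → TA X; X → TA S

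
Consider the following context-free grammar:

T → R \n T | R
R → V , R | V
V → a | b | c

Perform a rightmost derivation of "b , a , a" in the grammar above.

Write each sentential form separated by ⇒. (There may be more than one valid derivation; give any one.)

T ⇒ R ⇒ V , R ⇒ V , V , R ⇒ V , V , V ⇒ V , V , a ⇒ V , a , a ⇒ b , a , a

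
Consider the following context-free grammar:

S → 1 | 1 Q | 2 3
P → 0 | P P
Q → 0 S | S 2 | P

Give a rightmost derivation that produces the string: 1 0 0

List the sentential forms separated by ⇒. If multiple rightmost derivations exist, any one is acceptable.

S ⇒ 1 Q ⇒ 1 P ⇒ 1 P P ⇒ 1 P 0 ⇒ 1 0 0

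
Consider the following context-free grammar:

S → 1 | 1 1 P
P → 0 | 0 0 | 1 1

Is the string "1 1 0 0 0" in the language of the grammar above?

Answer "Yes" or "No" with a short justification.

No - no valid derivation exists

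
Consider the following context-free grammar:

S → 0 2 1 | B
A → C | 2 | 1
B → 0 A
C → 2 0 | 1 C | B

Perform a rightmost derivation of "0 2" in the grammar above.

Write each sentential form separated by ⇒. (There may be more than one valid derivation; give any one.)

S ⇒ B ⇒ 0 A ⇒ 0 2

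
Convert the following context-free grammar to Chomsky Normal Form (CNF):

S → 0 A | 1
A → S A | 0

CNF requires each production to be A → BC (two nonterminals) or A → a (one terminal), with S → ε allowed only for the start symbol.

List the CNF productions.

T0 → 0; S → 1; A → 0; S → T0 A; A → S A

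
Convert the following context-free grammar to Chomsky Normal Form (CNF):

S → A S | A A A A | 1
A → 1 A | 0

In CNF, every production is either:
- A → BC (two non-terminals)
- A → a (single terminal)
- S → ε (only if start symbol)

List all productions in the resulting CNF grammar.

S → 1; T1 → 1; A → 0; S → A S; S → A X0; X0 → A X1; X1 → A A; A → T1 A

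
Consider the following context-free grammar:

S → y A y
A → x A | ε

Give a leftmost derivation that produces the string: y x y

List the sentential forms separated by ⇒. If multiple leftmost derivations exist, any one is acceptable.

S ⇒ y A y ⇒ y x A y ⇒ y x y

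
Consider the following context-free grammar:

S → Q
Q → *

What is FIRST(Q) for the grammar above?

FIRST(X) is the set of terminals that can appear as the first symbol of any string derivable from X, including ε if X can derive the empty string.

We compute FIRST(Q) using the standard algorithm.
FIRST(Q) = {*}
FIRST(S) = {*}
Therefore, FIRST(Q) = {*}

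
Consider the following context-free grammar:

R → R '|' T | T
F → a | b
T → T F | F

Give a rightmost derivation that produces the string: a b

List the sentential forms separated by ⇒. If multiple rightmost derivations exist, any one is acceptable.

R ⇒ T ⇒ T F ⇒ T b ⇒ F b ⇒ a b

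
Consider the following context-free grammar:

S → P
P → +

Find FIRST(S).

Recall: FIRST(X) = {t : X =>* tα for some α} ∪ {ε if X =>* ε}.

We compute FIRST(S) using the standard algorithm.
FIRST(P) = {+}
FIRST(S) = {+}
Therefore, FIRST(S) = {+}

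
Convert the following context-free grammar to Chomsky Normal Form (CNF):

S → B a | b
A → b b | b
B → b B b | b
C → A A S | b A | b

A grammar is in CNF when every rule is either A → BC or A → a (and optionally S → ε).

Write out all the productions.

TA → a; S → b; TB → b; A → b; B → b; C → b; S → B TA; A → TB TB; B → TB X0; X0 → B TB; C → A X1; X1 → A S; C → TB A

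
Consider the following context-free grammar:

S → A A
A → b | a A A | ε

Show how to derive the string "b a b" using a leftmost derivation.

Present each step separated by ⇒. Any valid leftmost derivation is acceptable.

S ⇒ A A ⇒ b A ⇒ b a A A ⇒ b a b A ⇒ b a b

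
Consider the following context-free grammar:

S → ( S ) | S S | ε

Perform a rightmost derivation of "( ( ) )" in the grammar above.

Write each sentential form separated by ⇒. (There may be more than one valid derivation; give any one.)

S ⇒ ( S ) ⇒ ( ( S ) ) ⇒ ( ( ) )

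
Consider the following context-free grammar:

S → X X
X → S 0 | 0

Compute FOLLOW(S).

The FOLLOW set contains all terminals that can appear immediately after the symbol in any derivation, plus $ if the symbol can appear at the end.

We compute FOLLOW(S) using the standard algorithm.
FOLLOW(S) starts with {$}.
FIRST(S) = {0}
FIRST(X) = {0}
FOLLOW(S) = {$, 0}
FOLLOW(X) = {$, 0}
Therefore, FOLLOW(S) = {$, 0}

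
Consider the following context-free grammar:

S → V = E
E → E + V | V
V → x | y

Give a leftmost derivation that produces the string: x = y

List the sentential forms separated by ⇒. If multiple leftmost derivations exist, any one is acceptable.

S ⇒ V = E ⇒ x = E ⇒ x = V ⇒ x = y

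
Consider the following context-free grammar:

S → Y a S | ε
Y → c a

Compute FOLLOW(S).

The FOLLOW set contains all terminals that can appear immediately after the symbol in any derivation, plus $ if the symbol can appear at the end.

We compute FOLLOW(S) using the standard algorithm.
FOLLOW(S) starts with {$}.
FIRST(S) = {c, ε}
FIRST(Y) = {c}
FOLLOW(S) = {$}
FOLLOW(Y) = {a}
Therefore, FOLLOW(S) = {$}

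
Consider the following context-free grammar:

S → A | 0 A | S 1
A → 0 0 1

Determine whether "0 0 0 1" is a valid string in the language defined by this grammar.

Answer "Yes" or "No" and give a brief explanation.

Yes - a valid derivation exists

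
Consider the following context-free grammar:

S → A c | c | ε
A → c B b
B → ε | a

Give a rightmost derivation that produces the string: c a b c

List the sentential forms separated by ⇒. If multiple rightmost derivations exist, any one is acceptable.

S ⇒ A c ⇒ c B b c ⇒ c a b c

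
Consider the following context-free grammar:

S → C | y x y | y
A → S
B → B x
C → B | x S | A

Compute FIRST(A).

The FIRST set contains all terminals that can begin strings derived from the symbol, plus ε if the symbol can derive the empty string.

We compute FIRST(A) using the standard algorithm.
FIRST(A) = {x, y}
FIRST(B) = {}
FIRST(C) = {x, y}
FIRST(S) = {x, y}
Therefore, FIRST(A) = {x, y}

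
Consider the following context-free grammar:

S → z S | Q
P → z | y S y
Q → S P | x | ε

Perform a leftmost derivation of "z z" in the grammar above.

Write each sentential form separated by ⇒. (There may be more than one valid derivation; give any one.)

S ⇒ z S ⇒ z z S ⇒ z z Q ⇒ z z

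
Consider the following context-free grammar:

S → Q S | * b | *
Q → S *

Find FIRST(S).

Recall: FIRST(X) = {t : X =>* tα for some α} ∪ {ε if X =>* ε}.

We compute FIRST(S) using the standard algorithm.
FIRST(Q) = {*}
FIRST(S) = {*}
Therefore, FIRST(S) = {*}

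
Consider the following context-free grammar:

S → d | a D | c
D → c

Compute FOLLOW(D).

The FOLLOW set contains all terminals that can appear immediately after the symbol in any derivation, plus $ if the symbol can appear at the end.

We compute FOLLOW(D) using the standard algorithm.
FOLLOW(S) starts with {$}.
FIRST(D) = {c}
FIRST(S) = {a, c, d}
FOLLOW(D) = {$}
FOLLOW(S) = {$}
Therefore, FOLLOW(D) = {$}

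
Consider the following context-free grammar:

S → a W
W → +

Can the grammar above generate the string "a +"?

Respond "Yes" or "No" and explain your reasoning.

Yes - a valid derivation exists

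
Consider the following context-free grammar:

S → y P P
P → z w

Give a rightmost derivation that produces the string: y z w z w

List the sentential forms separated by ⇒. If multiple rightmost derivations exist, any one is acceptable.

S ⇒ y P P ⇒ y P z w ⇒ y z w z w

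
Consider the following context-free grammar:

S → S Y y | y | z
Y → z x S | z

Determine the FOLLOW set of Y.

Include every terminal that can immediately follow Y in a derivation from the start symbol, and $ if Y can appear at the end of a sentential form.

We compute FOLLOW(Y) using the standard algorithm.
FOLLOW(S) starts with {$}.
FIRST(S) = {y, z}
FIRST(Y) = {z}
FOLLOW(S) = {$, y, z}
FOLLOW(Y) = {y}
Therefore, FOLLOW(Y) = {y}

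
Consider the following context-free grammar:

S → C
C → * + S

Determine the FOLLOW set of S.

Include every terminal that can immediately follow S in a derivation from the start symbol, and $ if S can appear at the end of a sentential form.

We compute FOLLOW(S) using the standard algorithm.
FOLLOW(S) starts with {$}.
FIRST(C) = {*}
FIRST(S) = {*}
FOLLOW(C) = {$}
FOLLOW(S) = {$}
Therefore, FOLLOW(S) = {$}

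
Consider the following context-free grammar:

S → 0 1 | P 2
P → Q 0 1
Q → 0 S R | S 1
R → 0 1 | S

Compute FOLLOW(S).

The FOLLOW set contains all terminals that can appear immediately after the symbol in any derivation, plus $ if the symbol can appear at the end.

We compute FOLLOW(S) using the standard algorithm.
FOLLOW(S) starts with {$}.
FIRST(P) = {0}
FIRST(Q) = {0}
FIRST(R) = {0}
FIRST(S) = {0}
FOLLOW(P) = {2}
FOLLOW(Q) = {0}
FOLLOW(R) = {0}
FOLLOW(S) = {$, 0, 1}
Therefore, FOLLOW(S) = {$, 0, 1}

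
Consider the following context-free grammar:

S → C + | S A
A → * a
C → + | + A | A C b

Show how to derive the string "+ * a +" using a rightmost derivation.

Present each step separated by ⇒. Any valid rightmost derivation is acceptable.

S ⇒ C + ⇒ + A + ⇒ + * a +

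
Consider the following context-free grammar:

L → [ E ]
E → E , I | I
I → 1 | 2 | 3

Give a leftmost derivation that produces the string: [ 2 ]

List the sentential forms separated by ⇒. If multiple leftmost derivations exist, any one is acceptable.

L ⇒ [ E ] ⇒ [ I ] ⇒ [ 2 ]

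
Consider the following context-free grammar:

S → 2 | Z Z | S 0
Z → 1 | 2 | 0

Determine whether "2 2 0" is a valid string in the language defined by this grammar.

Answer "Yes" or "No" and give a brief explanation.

Yes - a valid derivation exists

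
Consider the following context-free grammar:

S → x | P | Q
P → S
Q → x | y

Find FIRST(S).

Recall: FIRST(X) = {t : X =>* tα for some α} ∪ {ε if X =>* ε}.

We compute FIRST(S) using the standard algorithm.
FIRST(P) = {x, y}
FIRST(Q) = {x, y}
FIRST(S) = {x, y}
Therefore, FIRST(S) = {x, y}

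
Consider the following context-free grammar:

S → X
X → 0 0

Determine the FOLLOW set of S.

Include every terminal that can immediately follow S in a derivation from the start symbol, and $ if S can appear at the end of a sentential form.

We compute FOLLOW(S) using the standard algorithm.
FOLLOW(S) starts with {$}.
FIRST(S) = {0}
FIRST(X) = {0}
FOLLOW(S) = {$}
FOLLOW(X) = {$}
Therefore, FOLLOW(S) = {$}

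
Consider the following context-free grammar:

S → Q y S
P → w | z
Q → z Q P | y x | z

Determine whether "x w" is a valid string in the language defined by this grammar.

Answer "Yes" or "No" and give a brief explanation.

No - no valid derivation exists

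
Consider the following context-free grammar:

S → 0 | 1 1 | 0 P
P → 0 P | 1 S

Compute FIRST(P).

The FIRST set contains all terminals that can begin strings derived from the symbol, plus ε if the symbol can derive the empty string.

We compute FIRST(P) using the standard algorithm.
FIRST(P) = {0, 1}
FIRST(S) = {0, 1}
Therefore, FIRST(P) = {0, 1}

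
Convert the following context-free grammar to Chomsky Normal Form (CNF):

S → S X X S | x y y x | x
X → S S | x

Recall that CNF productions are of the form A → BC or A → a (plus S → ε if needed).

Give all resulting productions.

TX → x; TY → y; S → x; X → x; S → S X0; X0 → X X1; X1 → X S; S → TX X2; X2 → TY X3; X3 → TY TX; X → S S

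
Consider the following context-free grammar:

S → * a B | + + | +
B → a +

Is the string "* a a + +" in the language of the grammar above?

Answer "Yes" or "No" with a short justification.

No - no valid derivation exists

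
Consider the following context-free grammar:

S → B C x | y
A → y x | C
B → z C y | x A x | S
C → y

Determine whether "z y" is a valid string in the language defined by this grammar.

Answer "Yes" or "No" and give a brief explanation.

No - no valid derivation exists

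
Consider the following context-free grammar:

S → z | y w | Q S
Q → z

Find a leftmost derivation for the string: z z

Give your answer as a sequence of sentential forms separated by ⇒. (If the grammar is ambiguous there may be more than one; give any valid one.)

S ⇒ Q S ⇒ z S ⇒ z z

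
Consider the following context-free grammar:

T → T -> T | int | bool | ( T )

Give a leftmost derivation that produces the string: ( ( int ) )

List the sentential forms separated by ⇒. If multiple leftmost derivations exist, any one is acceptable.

T ⇒ ( T ) ⇒ ( ( T ) ) ⇒ ( ( int ) )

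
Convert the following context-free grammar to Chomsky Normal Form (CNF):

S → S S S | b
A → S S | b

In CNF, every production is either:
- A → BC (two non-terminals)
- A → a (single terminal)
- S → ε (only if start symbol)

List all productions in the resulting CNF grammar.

S → b; A → b; S → S X0; X0 → S S; A → S S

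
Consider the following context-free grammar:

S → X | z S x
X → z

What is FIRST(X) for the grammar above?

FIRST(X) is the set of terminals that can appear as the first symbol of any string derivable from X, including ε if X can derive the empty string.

We compute FIRST(X) using the standard algorithm.
FIRST(S) = {z}
FIRST(X) = {z}
Therefore, FIRST(X) = {z}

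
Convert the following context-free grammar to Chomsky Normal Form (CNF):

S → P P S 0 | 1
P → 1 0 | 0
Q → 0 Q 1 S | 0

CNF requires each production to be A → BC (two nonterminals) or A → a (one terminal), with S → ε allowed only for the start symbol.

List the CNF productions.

T0 → 0; S → 1; T1 → 1; P → 0; Q → 0; S → P X0; X0 → P X1; X1 → S T0; P → T1 T0; Q → T0 X2; X2 → Q X3; X3 → T1 S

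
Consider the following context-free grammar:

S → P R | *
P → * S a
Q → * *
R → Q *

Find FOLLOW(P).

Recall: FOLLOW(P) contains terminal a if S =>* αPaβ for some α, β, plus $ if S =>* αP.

We compute FOLLOW(P) using the standard algorithm.
FOLLOW(S) starts with {$}.
FIRST(P) = {*}
FIRST(Q) = {*}
FIRST(R) = {*}
FIRST(S) = {*}
FOLLOW(P) = {*}
FOLLOW(Q) = {*}
FOLLOW(R) = {$, a}
FOLLOW(S) = {$, a}
Therefore, FOLLOW(P) = {*}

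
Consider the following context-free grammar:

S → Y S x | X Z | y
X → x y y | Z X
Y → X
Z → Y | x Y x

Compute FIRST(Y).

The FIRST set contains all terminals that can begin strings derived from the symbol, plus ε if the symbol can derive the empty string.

We compute FIRST(Y) using the standard algorithm.
FIRST(S) = {x, y}
FIRST(X) = {x}
FIRST(Y) = {x}
FIRST(Z) = {x}
Therefore, FIRST(Y) = {x}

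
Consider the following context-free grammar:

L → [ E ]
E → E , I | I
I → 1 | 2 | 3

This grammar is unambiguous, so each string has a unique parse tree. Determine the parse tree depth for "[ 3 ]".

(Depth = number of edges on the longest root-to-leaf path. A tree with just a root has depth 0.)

3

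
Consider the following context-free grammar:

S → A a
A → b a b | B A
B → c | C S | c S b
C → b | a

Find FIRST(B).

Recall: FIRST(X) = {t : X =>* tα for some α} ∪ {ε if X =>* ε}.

We compute FIRST(B) using the standard algorithm.
FIRST(A) = {a, b, c}
FIRST(B) = {a, b, c}
FIRST(C) = {a, b}
FIRST(S) = {a, b, c}
Therefore, FIRST(B) = {a, b, c}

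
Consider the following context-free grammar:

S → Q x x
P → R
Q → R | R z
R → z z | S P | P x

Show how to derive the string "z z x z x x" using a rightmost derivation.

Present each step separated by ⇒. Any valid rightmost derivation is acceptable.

S ⇒ Q x x ⇒ R z x x ⇒ P x z x x ⇒ R x z x x ⇒ z z x z x x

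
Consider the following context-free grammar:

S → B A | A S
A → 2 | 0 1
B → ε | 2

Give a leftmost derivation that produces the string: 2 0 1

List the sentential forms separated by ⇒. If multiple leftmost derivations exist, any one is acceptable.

S ⇒ B A ⇒ 2 A ⇒ 2 0 1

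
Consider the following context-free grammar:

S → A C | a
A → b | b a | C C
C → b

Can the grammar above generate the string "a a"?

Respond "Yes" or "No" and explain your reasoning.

No - no valid derivation exists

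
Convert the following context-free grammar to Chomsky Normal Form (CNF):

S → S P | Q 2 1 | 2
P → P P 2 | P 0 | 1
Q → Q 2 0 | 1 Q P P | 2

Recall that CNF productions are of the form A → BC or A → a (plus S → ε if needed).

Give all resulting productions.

T2 → 2; T1 → 1; S → 2; T0 → 0; P → 1; Q → 2; S → S P; S → Q X0; X0 → T2 T1; P → P X1; X1 → P T2; P → P T0; Q → Q X2; X2 → T2 T0; Q → T1 X3; X3 → Q X4; X4 → P P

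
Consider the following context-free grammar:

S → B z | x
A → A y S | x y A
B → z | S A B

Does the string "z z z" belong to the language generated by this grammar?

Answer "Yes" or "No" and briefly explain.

No - no valid derivation exists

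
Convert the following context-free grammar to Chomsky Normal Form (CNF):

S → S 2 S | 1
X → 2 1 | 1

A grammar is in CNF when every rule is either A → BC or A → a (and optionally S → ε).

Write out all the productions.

T2 → 2; S → 1; T1 → 1; X → 1; S → S X0; X0 → T2 S; X → T2 T1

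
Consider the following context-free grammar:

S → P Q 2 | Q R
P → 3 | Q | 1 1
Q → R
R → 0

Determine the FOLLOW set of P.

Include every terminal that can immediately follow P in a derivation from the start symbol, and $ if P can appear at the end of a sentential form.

We compute FOLLOW(P) using the standard algorithm.
FOLLOW(S) starts with {$}.
FIRST(P) = {0, 1, 3}
FIRST(Q) = {0}
FIRST(R) = {0}
FIRST(S) = {0, 1, 3}
FOLLOW(P) = {0}
FOLLOW(Q) = {0, 2}
FOLLOW(R) = {$, 0, 2}
FOLLOW(S) = {$}
Therefore, FOLLOW(P) = {0}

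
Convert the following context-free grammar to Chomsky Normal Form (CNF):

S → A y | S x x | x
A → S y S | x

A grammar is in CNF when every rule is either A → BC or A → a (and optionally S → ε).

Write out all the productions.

TY → y; TX → x; S → x; A → x; S → A TY; S → S X0; X0 → TX TX; A → S X1; X1 → TY S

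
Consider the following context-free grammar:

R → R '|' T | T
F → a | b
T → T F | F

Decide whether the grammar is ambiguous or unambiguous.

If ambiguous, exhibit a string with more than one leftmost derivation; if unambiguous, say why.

Unambiguous - every string in the language has a unique leftmost derivation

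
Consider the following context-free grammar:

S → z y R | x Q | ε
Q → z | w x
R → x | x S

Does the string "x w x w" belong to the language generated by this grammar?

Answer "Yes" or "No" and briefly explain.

No - no valid derivation exists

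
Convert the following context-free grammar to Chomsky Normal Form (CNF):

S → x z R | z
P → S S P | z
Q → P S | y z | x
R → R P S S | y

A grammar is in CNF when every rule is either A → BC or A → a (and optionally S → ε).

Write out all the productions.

TX → x; TZ → z; S → z; P → z; TY → y; Q → x; R → y; S → TX X0; X0 → TZ R; P → S X1; X1 → S P; Q → P S; Q → TY TZ; R → R X2; X2 → P X3; X3 → S S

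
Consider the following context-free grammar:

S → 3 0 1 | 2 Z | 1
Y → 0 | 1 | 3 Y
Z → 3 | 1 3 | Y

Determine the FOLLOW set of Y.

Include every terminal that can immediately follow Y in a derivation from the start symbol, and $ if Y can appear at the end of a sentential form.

We compute FOLLOW(Y) using the standard algorithm.
FOLLOW(S) starts with {$}.
FIRST(S) = {1, 2, 3}
FIRST(Y) = {0, 1, 3}
FIRST(Z) = {0, 1, 3}
FOLLOW(S) = {$}
FOLLOW(Y) = {$}
FOLLOW(Z) = {$}
Therefore, FOLLOW(Y) = {$}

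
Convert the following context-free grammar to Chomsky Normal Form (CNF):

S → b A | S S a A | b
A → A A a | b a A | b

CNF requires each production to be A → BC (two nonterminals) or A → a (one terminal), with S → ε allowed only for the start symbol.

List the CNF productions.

TB → b; TA → a; S → b; A → b; S → TB A; S → S X0; X0 → S X1; X1 → TA A; A → A X2; X2 → A TA; A → TB X3; X3 → TA A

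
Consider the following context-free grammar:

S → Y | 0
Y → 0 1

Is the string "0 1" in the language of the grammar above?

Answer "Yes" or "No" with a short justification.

Yes - a valid derivation exists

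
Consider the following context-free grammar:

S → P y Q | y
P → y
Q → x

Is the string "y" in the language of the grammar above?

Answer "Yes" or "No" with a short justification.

Yes - a valid derivation exists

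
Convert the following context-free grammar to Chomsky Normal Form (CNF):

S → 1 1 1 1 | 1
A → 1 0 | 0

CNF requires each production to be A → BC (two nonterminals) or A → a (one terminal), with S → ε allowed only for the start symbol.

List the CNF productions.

T1 → 1; S → 1; T0 → 0; A → 0; S → T1 X0; X0 → T1 X1; X1 → T1 T1; A → T1 T0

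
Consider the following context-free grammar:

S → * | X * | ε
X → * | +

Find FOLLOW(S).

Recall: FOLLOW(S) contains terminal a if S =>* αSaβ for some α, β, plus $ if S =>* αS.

We compute FOLLOW(S) using the standard algorithm.
FOLLOW(S) starts with {$}.
FIRST(S) = {*, +, ε}
FIRST(X) = {*, +}
FOLLOW(S) = {$}
FOLLOW(X) = {*}
Therefore, FOLLOW(S) = {$}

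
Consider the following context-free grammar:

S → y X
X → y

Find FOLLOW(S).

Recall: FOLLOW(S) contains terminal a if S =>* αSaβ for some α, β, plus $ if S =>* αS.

We compute FOLLOW(S) using the standard algorithm.
FOLLOW(S) starts with {$}.
FIRST(S) = {y}
FIRST(X) = {y}
FOLLOW(S) = {$}
FOLLOW(X) = {$}
Therefore, FOLLOW(S) = {$}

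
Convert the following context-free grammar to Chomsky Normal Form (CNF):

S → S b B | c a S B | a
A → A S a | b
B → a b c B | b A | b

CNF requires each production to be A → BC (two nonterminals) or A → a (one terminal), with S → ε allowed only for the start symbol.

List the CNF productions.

TB → b; TC → c; TA → a; S → a; A → b; B → b; S → S X0; X0 → TB B; S → TC X1; X1 → TA X2; X2 → S B; A → A X3; X3 → S TA; B → TA X4; X4 → TB X5; X5 → TC B; B → TB A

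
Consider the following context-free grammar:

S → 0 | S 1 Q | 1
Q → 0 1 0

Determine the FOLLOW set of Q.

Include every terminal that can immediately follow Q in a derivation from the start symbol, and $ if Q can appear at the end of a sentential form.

We compute FOLLOW(Q) using the standard algorithm.
FOLLOW(S) starts with {$}.
FIRST(Q) = {0}
FIRST(S) = {0, 1}
FOLLOW(Q) = {$, 1}
FOLLOW(S) = {$, 1}
Therefore, FOLLOW(Q) = {$, 1}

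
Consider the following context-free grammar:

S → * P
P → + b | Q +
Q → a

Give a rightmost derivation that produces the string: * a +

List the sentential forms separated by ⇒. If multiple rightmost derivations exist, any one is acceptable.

S ⇒ * P ⇒ * Q + ⇒ * a +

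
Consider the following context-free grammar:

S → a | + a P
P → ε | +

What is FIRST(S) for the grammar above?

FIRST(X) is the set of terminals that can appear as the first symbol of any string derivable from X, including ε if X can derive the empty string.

We compute FIRST(S) using the standard algorithm.
FIRST(P) = {+, ε}
FIRST(S) = {+, a}
Therefore, FIRST(S) = {+, a}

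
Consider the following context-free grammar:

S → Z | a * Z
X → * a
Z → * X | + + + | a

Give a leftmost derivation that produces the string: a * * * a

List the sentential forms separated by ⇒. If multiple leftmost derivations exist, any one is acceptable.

S ⇒ a * Z ⇒ a * * X ⇒ a * * * a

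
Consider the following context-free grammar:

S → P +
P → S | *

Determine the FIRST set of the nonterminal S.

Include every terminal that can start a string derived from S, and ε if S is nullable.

We compute FIRST(S) using the standard algorithm.
FIRST(P) = {*}
FIRST(S) = {*}
Therefore, FIRST(S) = {*}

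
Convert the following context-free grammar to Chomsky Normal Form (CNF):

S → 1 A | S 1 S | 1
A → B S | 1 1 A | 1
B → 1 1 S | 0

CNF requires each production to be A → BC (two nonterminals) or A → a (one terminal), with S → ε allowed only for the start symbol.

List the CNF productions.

T1 → 1; S → 1; A → 1; B → 0; S → T1 A; S → S X0; X0 → T1 S; A → B S; A → T1 X1; X1 → T1 A; B → T1 X2; X2 → T1 S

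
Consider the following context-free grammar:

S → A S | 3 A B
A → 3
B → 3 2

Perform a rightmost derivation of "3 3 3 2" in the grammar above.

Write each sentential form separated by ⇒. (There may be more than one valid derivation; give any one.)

S ⇒ 3 A B ⇒ 3 A 3 2 ⇒ 3 3 3 2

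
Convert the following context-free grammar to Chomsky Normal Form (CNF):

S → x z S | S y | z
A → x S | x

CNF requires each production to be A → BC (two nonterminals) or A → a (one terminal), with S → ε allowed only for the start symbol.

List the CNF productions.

TX → x; TZ → z; TY → y; S → z; A → x; S → TX X0; X0 → TZ S; S → S TY; A → TX S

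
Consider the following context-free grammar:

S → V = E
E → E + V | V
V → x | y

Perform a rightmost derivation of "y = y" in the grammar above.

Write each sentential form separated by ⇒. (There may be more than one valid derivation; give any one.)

S ⇒ V = E ⇒ V = V ⇒ V = y ⇒ y = y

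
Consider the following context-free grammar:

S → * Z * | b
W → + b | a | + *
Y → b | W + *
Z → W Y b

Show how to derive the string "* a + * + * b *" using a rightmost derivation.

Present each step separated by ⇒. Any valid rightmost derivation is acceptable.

S ⇒ * Z * ⇒ * W Y b * ⇒ * W W + * b * ⇒ * W + * + * b * ⇒ * a + * + * b *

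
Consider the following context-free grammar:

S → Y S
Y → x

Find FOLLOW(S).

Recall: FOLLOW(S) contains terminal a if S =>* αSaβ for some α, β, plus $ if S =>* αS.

We compute FOLLOW(S) using the standard algorithm.
FOLLOW(S) starts with {$}.
FIRST(S) = {x}
FIRST(Y) = {x}
FOLLOW(S) = {$}
FOLLOW(Y) = {x}
Therefore, FOLLOW(S) = {$}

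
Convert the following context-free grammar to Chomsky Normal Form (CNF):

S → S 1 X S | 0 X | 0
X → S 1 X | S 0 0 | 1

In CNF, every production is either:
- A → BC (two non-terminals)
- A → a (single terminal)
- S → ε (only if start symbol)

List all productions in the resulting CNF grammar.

T1 → 1; T0 → 0; S → 0; X → 1; S → S X0; X0 → T1 X1; X1 → X S; S → T0 X; X → S X2; X2 → T1 X; X → S X3; X3 → T0 T0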